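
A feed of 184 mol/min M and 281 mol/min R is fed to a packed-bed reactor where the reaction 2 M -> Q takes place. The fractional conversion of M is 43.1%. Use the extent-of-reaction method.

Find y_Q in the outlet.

0.0932

M reacted = 0.431 × 184 = 79.3 mol/min; ν_M = −2, so ξ = 79.3/2 = 39.65 mol/min.
Outlet amounts (n = n₀ + ν ξ):
  M: 184 − 2(39.65) = 104.7
  Q: 0 + 1(39.65) = 39.65
  R: 281 (inert)
Total out = 425.3 mol/min; y_Q = 39.65 / 425.3 = 0.09322.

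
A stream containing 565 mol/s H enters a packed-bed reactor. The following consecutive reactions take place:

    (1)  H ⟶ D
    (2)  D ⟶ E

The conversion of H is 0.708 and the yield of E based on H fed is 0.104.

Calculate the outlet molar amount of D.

Conversion of H: H consumed = 1ξ₁ = 0.708 × 565 → ξ₁ = 400 mol/s.
Yield of E: 1ξ₂ / 565 = 0.104 → ξ₂ = 58.76 mol/s.
Outlet amounts (n = n₀ + Σ ν·ξ):
  H: 565 − 1(400) = 165
  D: 0 + 1(400) − 1(58.76) = 341.3
  E: 0 + 1(58.76) = 58.76

341 mol/s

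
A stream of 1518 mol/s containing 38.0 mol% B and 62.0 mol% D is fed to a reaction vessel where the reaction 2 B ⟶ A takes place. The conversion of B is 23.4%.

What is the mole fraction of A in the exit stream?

0.0465

B reacted = 0.234 × 576.8 = 135 mol/s; ν_B = −2, so ξ = 135/2 = 67.49 mol/s.
Outlet amounts (n = n₀ + ν ξ):
  B: 576.8 − 2(67.49) = 441.9
  A: 0 + 1(67.49) = 67.49
  D: 941.2 (inert)
Total out = 1451 mol/s; y_A = 67.49 / 1451 = 0.04653.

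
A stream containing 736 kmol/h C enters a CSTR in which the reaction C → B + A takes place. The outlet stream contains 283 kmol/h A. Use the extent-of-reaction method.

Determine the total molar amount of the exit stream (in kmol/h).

For A: n = n₀ + 1ξ → 283 = 0 + 1ξ, giving ξ = 283 kmol/h.
Outlet amounts (n = n₀ + ν ξ):
  C: 736 − 1(283) = 453
  B: 0 + 1(283) = 283
  A: 0 + 1(283) = 283
Total out = 453 + 283 + 283 = 1019 kmol/h.

1020 kmol/h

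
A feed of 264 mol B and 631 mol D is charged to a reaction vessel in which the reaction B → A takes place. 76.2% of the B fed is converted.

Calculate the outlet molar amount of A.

201 mol

B reacted = 0.762 × 264 = 201.2 mol; ν_B = −1, so ξ = 201.2/1 = 201.2 mol.
Outlet amounts (n = n₀ + ν ξ):
  B: 264 − 1(201.2) = 62.83
  A: 0 + 1(201.2) = 201.2
  D: 631 (inert)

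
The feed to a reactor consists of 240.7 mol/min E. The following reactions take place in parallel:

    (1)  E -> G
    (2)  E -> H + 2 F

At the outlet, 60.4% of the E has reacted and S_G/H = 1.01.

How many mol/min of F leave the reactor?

Conversion of E: E consumed = 0.604 × 240.7 = 145.4 mol/min = 1ξ₁ + 1ξ₂.
Selectivity: 1ξ₁ / (1ξ₂) = 1.01 → ξ₁ = 1.01 ξ₂.
Substitute: (1·1.01 + 1) ξ₂ = 145.4 → ξ₂ = 72.33 mol/min, ξ₁ = 73.05 mol/min.
Outlet amounts (n = n₀ + Σ ν·ξ):
  E: 240.7 − 1(73.05) − 1(72.33) = 95.32
  G: 0 + 1(73.05) = 73.05
  H: 0 + 1(72.33) = 72.33
  F: 0 + 2(72.33) = 144.7

145 mol/min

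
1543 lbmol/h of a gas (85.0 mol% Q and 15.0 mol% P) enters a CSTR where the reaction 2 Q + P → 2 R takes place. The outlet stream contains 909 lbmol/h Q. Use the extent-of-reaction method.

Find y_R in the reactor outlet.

0.3

For Q: n = n₀ − 2ξ → 909 = 1312 − 2ξ, giving ξ = 201.3 lbmol/h.
Outlet amounts (n = n₀ + ν ξ):
  Q: 1312 − 2(201.3) = 909
  P: 231.4 − 1(201.3) = 30.18
  R: 0 + 2(201.3) = 402.5
Total out = 1342 lbmol/h; y_R = 402.5 / 1342 = 0.3.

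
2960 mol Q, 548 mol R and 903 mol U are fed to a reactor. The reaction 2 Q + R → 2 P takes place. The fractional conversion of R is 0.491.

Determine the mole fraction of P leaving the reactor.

R reacted = 0.491 × 548 = 269.1 mol; ν_R = −1, so ξ = 269.1/1 = 269.1 mol.
Outlet amounts (n = n₀ + ν ξ):
  Q: 2960 − 2(269.1) = 2422
  R: 548 − 1(269.1) = 278.9
  P: 0 + 2(269.1) = 538.1
  U: 903 (inert)
Total out = 4142 mol; y_P = 538.1 / 4142 = 0.1299.

0.13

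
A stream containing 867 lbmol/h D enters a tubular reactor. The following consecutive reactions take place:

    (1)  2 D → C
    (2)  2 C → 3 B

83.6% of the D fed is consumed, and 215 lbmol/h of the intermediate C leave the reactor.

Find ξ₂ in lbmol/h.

Conversion of D: D consumed = 2ξ₁ = 0.836 × 867 → ξ₁ = 362.4 lbmol/h.
C balance: n_C = 0 + 1ξ₁ − 2ξ₂ = 215 → ξ₂ = (1·362.4 − 215)/2 = 73.7 lbmol/h.
Outlet amounts (n = n₀ + Σ ν·ξ):
  D: 867 − 2(362.4) = 142.2
  C: 0 + 1(362.4) − 2(73.7) = 215
  B: 0 + 3(73.7) = 221.1

ξ₂ = 73.7 lbmol/h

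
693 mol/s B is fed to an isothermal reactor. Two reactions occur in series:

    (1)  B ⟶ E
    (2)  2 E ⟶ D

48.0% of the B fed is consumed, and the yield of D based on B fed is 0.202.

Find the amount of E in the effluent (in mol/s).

52.7 mol/s

Conversion of B: B consumed = 1ξ₁ = 0.48 × 693 → ξ₁ = 332.6 mol/s.
Yield of D: 1ξ₂ / 693 = 0.202 → ξ₂ = 140 mol/s.
Outlet amounts (n = n₀ + Σ ν·ξ):
  B: 693 − 1(332.6) = 360.4
  E: 0 + 1(332.6) − 2(140) = 52.67
  D: 0 + 1(140) = 140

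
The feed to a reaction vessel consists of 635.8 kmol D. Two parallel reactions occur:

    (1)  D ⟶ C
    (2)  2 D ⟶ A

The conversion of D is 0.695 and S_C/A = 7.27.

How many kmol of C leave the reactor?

347 kmol

Conversion of D: D consumed = 0.695 × 635.8 = 441.9 kmol = 1ξ₁ + 2ξ₂.
Selectivity: 1ξ₁ / (1ξ₂) = 7.27 → ξ₁ = 7.27 ξ₂.
Substitute: (1·7.27 + 2) ξ₂ = 441.9 → ξ₂ = 47.67 kmol, ξ₁ = 346.5 kmol.
Outlet amounts (n = n₀ + Σ ν·ξ):
  D: 635.8 − 1(346.5) − 2(47.67) = 193.9
  C: 0 + 1(346.5) = 346.5
  A: 0 + 1(47.67) = 47.67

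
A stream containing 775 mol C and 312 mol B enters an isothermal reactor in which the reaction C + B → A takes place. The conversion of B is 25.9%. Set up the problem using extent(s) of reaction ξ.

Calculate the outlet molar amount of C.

694 mol

B reacted = 0.259 × 312 = 80.81 mol; ν_B = −1, so ξ = 80.81/1 = 80.81 mol.
Outlet amounts (n = n₀ + ν ξ):
  C: 775 − 1(80.81) = 694.2
  B: 312 − 1(80.81) = 231.2
  A: 0 + 1(80.81) = 80.81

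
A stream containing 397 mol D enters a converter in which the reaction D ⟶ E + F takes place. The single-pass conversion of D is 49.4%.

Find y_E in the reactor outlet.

D reacted = 0.494 × 397 = 196.1 mol; ν_D = −1, so ξ = 196.1/1 = 196.1 mol.
Outlet amounts (n = n₀ + ν ξ):
  D: 397 − 1(196.1) = 200.9
  E: 0 + 1(196.1) = 196.1
  F: 0 + 1(196.1) = 196.1
Total out = 593.1 mol; y_E = 196.1 / 593.1 = 0.3307.

0.331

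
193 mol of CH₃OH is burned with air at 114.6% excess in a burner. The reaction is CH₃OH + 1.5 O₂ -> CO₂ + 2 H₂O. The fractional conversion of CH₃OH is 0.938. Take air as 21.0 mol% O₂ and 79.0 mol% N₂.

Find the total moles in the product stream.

Stoichiometric O₂ = 1.5 × 193 = 289.5 mol; O₂ fed = 289.5 × 2.146 = 621.3 mol.
N₂ fed = 621.3 × 79/21 = 2337 mol.
Fuel reacted = 0.938 × 193 → ξ = 181 mol.
Outlet (n = n₀ + ν ξ):
  CH₃OH: 193 − 1(181) = 11.97
  O₂: 621.3 − 1.5(181) = 349.7
  N₂: 2337 (inert)
  CO₂: 0 + 1(181) = 181
  H₂O: 0 + 2(181) = 362.1
Total out = 11.97 + 349.7 + 2337 + 181 + 362.1 = 3242 mol.

3240 mol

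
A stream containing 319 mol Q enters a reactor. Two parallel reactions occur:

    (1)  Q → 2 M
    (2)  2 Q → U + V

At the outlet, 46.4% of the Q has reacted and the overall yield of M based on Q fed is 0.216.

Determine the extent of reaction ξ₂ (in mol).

Yield of M: 2ξ₁ / 319 = 0.216 → ξ₁ = 34.45 mol.
Conversion of Q: 1ξ₁ + 2ξ₂ = 0.464 × 319 = 148 → ξ₂ = 56.78 mol.
Outlet amounts (n = n₀ + Σ ν·ξ):
  Q: 319 − 1(34.45) − 2(56.78) = 171
  M: 0 + 2(34.45) = 68.9
  U: 0 + 1(56.78) = 56.78
  V: 0 + 1(56.78) = 56.78

ξ₂ = 56.8 mol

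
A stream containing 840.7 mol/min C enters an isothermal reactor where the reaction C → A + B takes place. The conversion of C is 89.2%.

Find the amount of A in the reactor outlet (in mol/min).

C reacted = 0.892 × 840.7 = 749.9 mol/min; ν_C = −1, so ξ = 749.9/1 = 749.9 mol/min.
Outlet amounts (n = n₀ + ν ξ):
  C: 840.7 − 1(749.9) = 90.8
  A: 0 + 1(749.9) = 749.9
  B: 0 + 1(749.9) = 749.9

750 mol/min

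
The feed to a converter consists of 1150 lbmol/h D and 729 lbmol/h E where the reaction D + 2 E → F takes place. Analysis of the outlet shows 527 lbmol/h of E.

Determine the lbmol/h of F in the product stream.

For E: n = n₀ − 2ξ → 527 = 729 − 2ξ, giving ξ = 101 lbmol/h.
Outlet amounts (n = n₀ + ν ξ):
  D: 1150 − 1(101) = 1049
  E: 729 − 2(101) = 527
  F: 0 + 1(101) = 101

101 lbmol/h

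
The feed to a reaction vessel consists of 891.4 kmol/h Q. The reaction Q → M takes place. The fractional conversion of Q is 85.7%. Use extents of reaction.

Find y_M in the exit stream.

Q reacted = 0.857 × 891.4 = 763.9 kmol/h; ν_Q = −1, so ξ = 763.9/1 = 763.9 kmol/h.
Outlet amounts (n = n₀ + ν ξ):
  Q: 891.4 − 1(763.9) = 127.5
  M: 0 + 1(763.9) = 763.9
Total out = 891.4 kmol/h; y_M = 763.9 / 891.4 = 0.857.

0.857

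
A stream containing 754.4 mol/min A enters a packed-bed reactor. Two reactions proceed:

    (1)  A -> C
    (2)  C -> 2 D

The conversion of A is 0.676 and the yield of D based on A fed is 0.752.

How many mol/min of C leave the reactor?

226 mol/min

Conversion of A: A consumed = 1ξ₁ = 0.676 × 754.4 → ξ₁ = 510 mol/min.
Yield of D: 2ξ₂ / 754.4 = 0.752 → ξ₂ = 283.7 mol/min.
Outlet amounts (n = n₀ + Σ ν·ξ):
  A: 754.4 − 1(510) = 244.4
  C: 0 + 1(510) − 1(283.7) = 226.3
  D: 0 + 2(283.7) = 567.3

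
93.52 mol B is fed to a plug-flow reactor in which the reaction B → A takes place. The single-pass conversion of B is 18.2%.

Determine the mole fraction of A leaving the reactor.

0.182

B reacted = 0.182 × 93.52 = 17.02 mol; ν_B = −1, so ξ = 17.02/1 = 17.02 mol.
Outlet amounts (n = n₀ + ν ξ):
  B: 93.52 − 1(17.02) = 76.5
  A: 0 + 1(17.02) = 17.02
Total out = 93.52 mol; y_A = 17.02 / 93.52 = 0.182.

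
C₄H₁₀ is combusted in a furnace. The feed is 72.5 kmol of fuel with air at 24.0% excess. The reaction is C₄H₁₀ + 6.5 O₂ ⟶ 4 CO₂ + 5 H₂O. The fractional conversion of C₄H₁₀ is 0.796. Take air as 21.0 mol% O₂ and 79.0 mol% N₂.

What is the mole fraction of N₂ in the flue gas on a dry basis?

0.829

Stoichiometric O₂ = 6.5 × 72.5 = 471.2 kmol; O₂ fed = 471.2 × 1.240 = 584.4 kmol.
N₂ fed = 584.4 × 79/21 = 2198 kmol.
Fuel reacted = 0.796 × 72.5 → ξ = 57.71 kmol.
Outlet (n = n₀ + ν ξ):
  C₄H₁₀: 72.5 − 1(57.71) = 14.79
  O₂: 584.4 − 6.5(57.71) = 209.2
  N₂: 2198 (inert)
  CO₂: 0 + 4(57.71) = 230.8
  H₂O: 0 + 5(57.71) = 288.6
Dry total = 2653 kmol; y_N₂ (dry) = 2198 / 2653 = 0.8286.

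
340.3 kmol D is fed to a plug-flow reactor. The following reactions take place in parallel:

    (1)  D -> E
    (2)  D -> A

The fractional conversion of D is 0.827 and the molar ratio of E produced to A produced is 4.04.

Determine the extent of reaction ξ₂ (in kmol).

Conversion of D: D consumed = 0.827 × 340.3 = 281.4 kmol = 1ξ₁ + 1ξ₂.
Selectivity: 1ξ₁ / (1ξ₂) = 4.04 → ξ₁ = 4.04 ξ₂.
Substitute: (1·4.04 + 1) ξ₂ = 281.4 → ξ₂ = 55.84 kmol, ξ₁ = 225.6 kmol.
Outlet amounts (n = n₀ + Σ ν·ξ):
  D: 340.3 − 1(225.6) − 1(55.84) = 58.87
  E: 0 + 1(225.6) = 225.6
  A: 0 + 1(55.84) = 55.84

ξ₂ = 55.8 kmol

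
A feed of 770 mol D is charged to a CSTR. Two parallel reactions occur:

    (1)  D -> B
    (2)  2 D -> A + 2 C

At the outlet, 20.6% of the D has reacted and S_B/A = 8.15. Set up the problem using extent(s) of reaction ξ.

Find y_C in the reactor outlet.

0.0398

Conversion of D: D consumed = 0.206 × 770 = 158.6 mol = 1ξ₁ + 2ξ₂.
Selectivity: 1ξ₁ / (1ξ₂) = 8.15 → ξ₁ = 8.15 ξ₂.
Substitute: (1·8.15 + 2) ξ₂ = 158.6 → ξ₂ = 15.63 mol, ξ₁ = 127.4 mol.
Outlet amounts (n = n₀ + Σ ν·ξ):
  D: 770 − 1(127.4) − 2(15.63) = 611.4
  B: 0 + 1(127.4) = 127.4
  A: 0 + 1(15.63) = 15.63
  C: 0 + 2(15.63) = 31.26
Total out = 785.6 mol; y_C = 31.26 / 785.6 = 0.03978.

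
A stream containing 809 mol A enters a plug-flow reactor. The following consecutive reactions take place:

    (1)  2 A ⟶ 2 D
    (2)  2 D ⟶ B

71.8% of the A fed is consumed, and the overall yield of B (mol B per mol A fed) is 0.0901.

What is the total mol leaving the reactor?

736 mol

Conversion of A: A consumed = 2ξ₁ = 0.718 × 809 → ξ₁ = 290.4 mol.
Yield of B: 1ξ₂ / 809 = 0.0901 → ξ₂ = 72.89 mol.
Outlet amounts (n = n₀ + Σ ν·ξ):
  A: 809 − 2(290.4) = 228.1
  D: 0 + 2(290.4) − 2(72.89) = 435.1
  B: 0 + 1(72.89) = 72.89
Total out = 228.1 + 435.1 + 72.89 = 736.1 mol.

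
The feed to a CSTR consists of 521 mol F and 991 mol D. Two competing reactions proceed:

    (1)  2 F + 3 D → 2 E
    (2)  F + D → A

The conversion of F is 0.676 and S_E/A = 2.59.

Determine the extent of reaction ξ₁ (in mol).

ξ₁ = 127 mol

Conversion of F: F consumed = 0.676 × 521 = 352.2 mol = 2ξ₁ + 1ξ₂.
Selectivity: 2ξ₁ / (1ξ₂) = 2.59 → ξ₁ = 1.295 ξ₂.
Substitute: (2·1.295 + 1) ξ₂ = 352.2 → ξ₂ = 98.1 mol, ξ₁ = 127 mol.
Outlet amounts (n = n₀ + Σ ν·ξ):
  F: 521 − 2(127) − 1(98.1) = 168.8
  D: 991 − 3(127) − 1(98.1) = 511.8
  E: 0 + 2(127) = 254.1
  A: 0 + 1(98.1) = 98.1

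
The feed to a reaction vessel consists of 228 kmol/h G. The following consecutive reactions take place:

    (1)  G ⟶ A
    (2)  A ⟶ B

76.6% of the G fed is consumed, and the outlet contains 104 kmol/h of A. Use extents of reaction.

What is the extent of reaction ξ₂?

Conversion of G: G consumed = 1ξ₁ = 0.766 × 228 → ξ₁ = 174.6 kmol/h.
A balance: n_A = 0 + 1ξ₁ − 1ξ₂ = 104 → ξ₂ = (1·174.6 − 104)/1 = 70.65 kmol/h.
Outlet amounts (n = n₀ + Σ ν·ξ):
  G: 228 − 1(174.6) = 53.35
  A: 0 + 1(174.6) − 1(70.65) = 104
  B: 0 + 1(70.65) = 70.65

ξ₂ = 70.6 kmol/h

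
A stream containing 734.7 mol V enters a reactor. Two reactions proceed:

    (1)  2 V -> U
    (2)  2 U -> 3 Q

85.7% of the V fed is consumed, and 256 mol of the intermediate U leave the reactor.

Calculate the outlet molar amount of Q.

Conversion of V: V consumed = 2ξ₁ = 0.857 × 734.7 → ξ₁ = 314.8 mol.
U balance: n_U = 0 + 1ξ₁ − 2ξ₂ = 256 → ξ₂ = (1·314.8 − 256)/2 = 29.41 mol.
Outlet amounts (n = n₀ + Σ ν·ξ):
  V: 734.7 − 2(314.8) = 105.1
  U: 0 + 1(314.8) − 2(29.41) = 256
  Q: 0 + 3(29.41) = 88.23

88.2 mol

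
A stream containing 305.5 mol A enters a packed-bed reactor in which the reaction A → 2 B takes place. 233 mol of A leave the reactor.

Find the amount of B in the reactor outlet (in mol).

For A: n = n₀ − 1ξ → 233 = 305.5 − 1ξ, giving ξ = 72.5 mol.
Outlet amounts (n = n₀ + ν ξ):
  A: 305.5 − 1(72.5) = 233
  B: 0 + 2(72.5) = 145

145 mol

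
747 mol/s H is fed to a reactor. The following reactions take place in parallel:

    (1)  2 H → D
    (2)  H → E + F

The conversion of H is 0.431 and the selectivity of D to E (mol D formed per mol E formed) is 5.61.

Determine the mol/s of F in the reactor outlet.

26.3 mol/s

Conversion of H: H consumed = 0.431 × 747 = 322 mol/s = 2ξ₁ + 1ξ₂.
Selectivity: 1ξ₁ / (1ξ₂) = 5.61 → ξ₁ = 5.61 ξ₂.
Substitute: (2·5.61 + 1) ξ₂ = 322 → ξ₂ = 26.35 mol/s, ξ₁ = 147.8 mol/s.
Outlet amounts (n = n₀ + Σ ν·ξ):
  H: 747 − 2(147.8) − 1(26.35) = 425
  D: 0 + 1(147.8) = 147.8
  E: 0 + 1(26.35) = 26.35
  F: 0 + 1(26.35) = 26.35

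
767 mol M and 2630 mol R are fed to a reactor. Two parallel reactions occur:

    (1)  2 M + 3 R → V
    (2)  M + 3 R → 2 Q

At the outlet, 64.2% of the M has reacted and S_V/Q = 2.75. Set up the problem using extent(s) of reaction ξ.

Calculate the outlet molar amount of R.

1830 mol

Conversion of M: M consumed = 0.642 × 767 = 492.4 mol = 2ξ₁ + 1ξ₂.
Selectivity: 1ξ₁ / (2ξ₂) = 2.75 → ξ₁ = 5.5 ξ₂.
Substitute: (2·5.5 + 1) ξ₂ = 492.4 → ξ₂ = 41.03 mol, ξ₁ = 225.7 mol.
Outlet amounts (n = n₀ + Σ ν·ξ):
  M: 767 − 2(225.7) − 1(41.03) = 274.6
  R: 2630 − 3(225.7) − 3(41.03) = 1830
  V: 0 + 1(225.7) = 225.7
  Q: 0 + 2(41.03) = 82.07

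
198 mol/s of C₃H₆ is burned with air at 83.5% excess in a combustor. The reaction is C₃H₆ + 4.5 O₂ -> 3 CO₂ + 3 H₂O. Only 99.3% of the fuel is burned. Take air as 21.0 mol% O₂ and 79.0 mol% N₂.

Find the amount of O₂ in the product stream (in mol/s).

Stoichiometric O₂ = 4.5 × 198 = 891 mol/s; O₂ fed = 891 × 1.835 = 1635 mol/s.
N₂ fed = 1635 × 79/21 = 6151 mol/s.
Fuel reacted = 0.993 × 198 → ξ = 196.6 mol/s.
Outlet (n = n₀ + ν ξ):
  C₃H₆: 198 − 1(196.6) = 1.386
  O₂: 1635 − 4.5(196.6) = 750.2
  N₂: 6151 (inert)
  CO₂: 0 + 3(196.6) = 589.8
  H₂O: 0 + 3(196.6) = 589.8

750 mol/s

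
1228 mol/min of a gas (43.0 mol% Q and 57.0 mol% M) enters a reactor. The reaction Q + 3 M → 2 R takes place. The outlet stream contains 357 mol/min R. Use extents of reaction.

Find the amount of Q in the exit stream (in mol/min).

For R: n = n₀ + 2ξ → 357 = 0 + 2ξ, giving ξ = 178.5 mol/min.
Outlet amounts (n = n₀ + ν ξ):
  Q: 528 − 1(178.5) = 349.5
  M: 700 − 3(178.5) = 164.5
  R: 0 + 2(178.5) = 357

350 mol/min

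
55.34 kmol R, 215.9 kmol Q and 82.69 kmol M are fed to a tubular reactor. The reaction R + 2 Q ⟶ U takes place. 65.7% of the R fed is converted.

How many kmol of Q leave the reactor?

143 kmol

R reacted = 0.657 × 55.34 = 36.36 kmol; ν_R = −1, so ξ = 36.36/1 = 36.36 kmol.
Outlet amounts (n = n₀ + ν ξ):
  R: 55.34 − 1(36.36) = 18.98
  Q: 215.9 − 2(36.36) = 143.2
  U: 0 + 1(36.36) = 36.36
  M: 82.69 (inert)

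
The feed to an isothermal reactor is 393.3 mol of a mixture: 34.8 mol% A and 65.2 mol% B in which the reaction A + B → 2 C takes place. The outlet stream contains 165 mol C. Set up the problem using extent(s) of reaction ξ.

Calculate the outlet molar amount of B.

174 mol

For C: n = n₀ + 2ξ → 165 = 0 + 2ξ, giving ξ = 82.5 mol.
Outlet amounts (n = n₀ + ν ξ):
  A: 136.9 − 1(82.5) = 54.37
  B: 256.4 − 1(82.5) = 173.9
  C: 0 + 2(82.5) = 165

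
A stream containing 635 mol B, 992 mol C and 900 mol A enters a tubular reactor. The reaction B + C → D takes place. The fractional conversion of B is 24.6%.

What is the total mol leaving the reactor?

B reacted = 0.246 × 635 = 156.2 mol; ν_B = −1, so ξ = 156.2/1 = 156.2 mol.
Outlet amounts (n = n₀ + ν ξ):
  B: 635 − 1(156.2) = 478.8
  C: 992 − 1(156.2) = 835.8
  D: 0 + 1(156.2) = 156.2
  A: 900 (inert)
Total out = 478.8 + 835.8 + 156.2 + 900 = 2371 mol.

2370 mol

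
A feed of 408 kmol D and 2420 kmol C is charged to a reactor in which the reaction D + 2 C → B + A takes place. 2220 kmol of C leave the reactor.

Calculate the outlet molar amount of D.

For C: n = n₀ − 2ξ → 2220 = 2420 − 2ξ, giving ξ = 100 kmol.
Outlet amounts (n = n₀ + ν ξ):
  D: 408 − 1(100) = 308
  C: 2420 − 2(100) = 2220
  B: 0 + 1(100) = 100
  A: 0 + 1(100) = 100

308 kmol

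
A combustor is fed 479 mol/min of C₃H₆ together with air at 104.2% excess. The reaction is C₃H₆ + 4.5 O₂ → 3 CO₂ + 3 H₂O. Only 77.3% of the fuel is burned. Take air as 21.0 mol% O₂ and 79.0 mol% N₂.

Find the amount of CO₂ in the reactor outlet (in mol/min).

Stoichiometric O₂ = 4.5 × 479 = 2156 mol/min; O₂ fed = 2156 × 2.042 = 4402 mol/min.
N₂ fed = 4402 × 79/21 = 16560 mol/min.
Fuel reacted = 0.773 × 479 → ξ = 370.3 mol/min.
Outlet (n = n₀ + ν ξ):
  C₃H₆: 479 − 1(370.3) = 108.7
  O₂: 4402 − 4.5(370.3) = 2735
  N₂: 16560 (inert)
  CO₂: 0 + 3(370.3) = 1111
  H₂O: 0 + 3(370.3) = 1111

1110 mol/min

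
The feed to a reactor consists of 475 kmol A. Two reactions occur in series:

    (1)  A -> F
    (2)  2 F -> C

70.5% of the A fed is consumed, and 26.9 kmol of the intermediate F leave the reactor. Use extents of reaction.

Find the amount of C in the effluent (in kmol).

Conversion of A: A consumed = 1ξ₁ = 0.705 × 475 → ξ₁ = 334.9 kmol.
F balance: n_F = 0 + 1ξ₁ − 2ξ₂ = 26.9 → ξ₂ = (1·334.9 − 26.9)/2 = 154 kmol.
Outlet amounts (n = n₀ + Σ ν·ξ):
  A: 475 − 1(334.9) = 140.1
  F: 0 + 1(334.9) − 2(154) = 26.9
  C: 0 + 1(154) = 154

154 kmol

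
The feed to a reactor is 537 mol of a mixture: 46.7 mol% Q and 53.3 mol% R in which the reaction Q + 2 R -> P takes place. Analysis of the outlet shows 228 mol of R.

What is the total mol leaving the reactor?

For R: n = n₀ − 2ξ → 228 = 286.2 − 2ξ, giving ξ = 29.11 mol.
Outlet amounts (n = n₀ + ν ξ):
  Q: 250.8 − 1(29.11) = 221.7
  R: 286.2 − 2(29.11) = 228
  P: 0 + 1(29.11) = 29.11
Total out = 221.7 + 228 + 29.11 = 478.8 mol.

479 mol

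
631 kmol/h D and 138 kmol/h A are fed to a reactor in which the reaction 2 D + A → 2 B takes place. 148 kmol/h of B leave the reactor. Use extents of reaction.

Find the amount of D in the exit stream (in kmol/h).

For B: n = n₀ + 2ξ → 148 = 0 + 2ξ, giving ξ = 74 kmol/h.
Outlet amounts (n = n₀ + ν ξ):
  D: 631 − 2(74) = 483
  A: 138 − 1(74) = 64
  B: 0 + 2(74) = 148

483 kmol/h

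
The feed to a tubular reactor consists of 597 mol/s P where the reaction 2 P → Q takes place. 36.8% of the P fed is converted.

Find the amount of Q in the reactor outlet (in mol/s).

110 mol/s

P reacted = 0.368 × 597 = 219.7 mol/s; ν_P = −2, so ξ = 219.7/2 = 109.8 mol/s.
Outlet amounts (n = n₀ + ν ξ):
  P: 597 − 2(109.8) = 377.3
  Q: 0 + 1(109.8) = 109.8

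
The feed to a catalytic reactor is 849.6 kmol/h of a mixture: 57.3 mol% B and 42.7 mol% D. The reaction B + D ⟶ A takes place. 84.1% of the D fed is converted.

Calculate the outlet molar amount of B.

D reacted = 0.841 × 362.8 = 305.1 kmol/h; ν_D = −1, so ξ = 305.1/1 = 305.1 kmol/h.
Outlet amounts (n = n₀ + ν ξ):
  B: 486.8 − 1(305.1) = 181.7
  D: 362.8 − 1(305.1) = 57.68
  A: 0 + 1(305.1) = 305.1

182 kmol/h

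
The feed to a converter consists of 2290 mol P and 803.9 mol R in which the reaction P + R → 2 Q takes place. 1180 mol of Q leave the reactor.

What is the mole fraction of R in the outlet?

For Q: n = n₀ + 2ξ → 1180 = 0 + 2ξ, giving ξ = 590 mol.
Outlet amounts (n = n₀ + ν ξ):
  P: 2290 − 1(590) = 1700
  R: 803.9 − 1(590) = 213.9
  Q: 0 + 2(590) = 1180
Total out = 3094 mol; y_R = 213.9 / 3094 = 0.06914.

0.0691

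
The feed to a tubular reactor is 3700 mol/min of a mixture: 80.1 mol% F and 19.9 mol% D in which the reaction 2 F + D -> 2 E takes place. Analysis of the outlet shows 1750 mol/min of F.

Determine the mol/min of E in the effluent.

1210 mol/min

For F: n = n₀ − 2ξ → 1750 = 2964 − 2ξ, giving ξ = 606.8 mol/min.
Outlet amounts (n = n₀ + ν ξ):
  F: 2964 − 2(606.8) = 1750
  D: 736.3 − 1(606.8) = 129.5
  E: 0 + 2(606.8) = 1214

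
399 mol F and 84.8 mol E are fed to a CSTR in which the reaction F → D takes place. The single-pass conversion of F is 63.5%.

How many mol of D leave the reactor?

F reacted = 0.635 × 399 = 253.4 mol; ν_F = −1, so ξ = 253.4/1 = 253.4 mol.
Outlet amounts (n = n₀ + ν ξ):
  F: 399 − 1(253.4) = 145.6
  D: 0 + 1(253.4) = 253.4
  E: 84.8 (inert)

253 mol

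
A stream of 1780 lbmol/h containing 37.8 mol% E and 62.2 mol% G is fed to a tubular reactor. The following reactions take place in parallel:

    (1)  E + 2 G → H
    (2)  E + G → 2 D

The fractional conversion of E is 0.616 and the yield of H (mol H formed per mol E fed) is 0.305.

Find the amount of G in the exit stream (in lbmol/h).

487 lbmol/h

Yield of H: 1ξ₁ / 672.8 = 0.305 → ξ₁ = 205.2 lbmol/h.
Conversion of E: 1ξ₁ + 1ξ₂ = 0.616 × 672.8 = 414.5 → ξ₂ = 209.3 lbmol/h.
Outlet amounts (n = n₀ + Σ ν·ξ):
  E: 672.8 − 1(205.2) − 1(209.3) = 258.4
  G: 1107 − 2(205.2) − 1(209.3) = 487.5
  H: 0 + 1(205.2) = 205.2
  D: 0 + 2(209.3) = 418.5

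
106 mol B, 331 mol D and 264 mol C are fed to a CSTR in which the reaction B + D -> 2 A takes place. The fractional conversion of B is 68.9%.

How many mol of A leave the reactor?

146 mol

B reacted = 0.689 × 106 = 73.03 mol; ν_B = −1, so ξ = 73.03/1 = 73.03 mol.
Outlet amounts (n = n₀ + ν ξ):
  B: 106 − 1(73.03) = 32.97
  D: 331 − 1(73.03) = 258
  A: 0 + 2(73.03) = 146.1
  C: 264 (inert)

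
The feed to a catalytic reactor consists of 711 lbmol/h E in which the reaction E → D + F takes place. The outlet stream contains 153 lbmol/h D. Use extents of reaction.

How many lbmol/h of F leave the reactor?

For D: n = n₀ + 1ξ → 153 = 0 + 1ξ, giving ξ = 153 lbmol/h.
Outlet amounts (n = n₀ + ν ξ):
  E: 711 − 1(153) = 558
  D: 0 + 1(153) = 153
  F: 0 + 1(153) = 153

153 lbmol/h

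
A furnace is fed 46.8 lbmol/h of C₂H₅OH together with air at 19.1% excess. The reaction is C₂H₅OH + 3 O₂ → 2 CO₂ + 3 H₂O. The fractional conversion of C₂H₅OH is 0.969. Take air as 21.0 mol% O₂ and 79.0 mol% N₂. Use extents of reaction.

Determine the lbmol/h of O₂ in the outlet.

Stoichiometric O₂ = 3 × 46.8 = 140.4 lbmol/h; O₂ fed = 140.4 × 1.191 = 167.2 lbmol/h.
N₂ fed = 167.2 × 79/21 = 629.1 lbmol/h.
Fuel reacted = 0.969 × 46.8 → ξ = 45.35 lbmol/h.
Outlet (n = n₀ + ν ξ):
  C₂H₅OH: 46.8 − 1(45.35) = 1.451
  O₂: 167.2 − 3(45.35) = 31.17
  N₂: 629.1 (inert)
  CO₂: 0 + 2(45.35) = 90.7
  H₂O: 0 + 3(45.35) = 136

31.2 lbmol/h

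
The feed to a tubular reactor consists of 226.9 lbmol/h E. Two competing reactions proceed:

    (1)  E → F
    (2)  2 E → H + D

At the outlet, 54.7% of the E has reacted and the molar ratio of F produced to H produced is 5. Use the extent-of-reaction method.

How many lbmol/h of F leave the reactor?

Conversion of E: E consumed = 0.547 × 226.9 = 124.1 lbmol/h = 1ξ₁ + 2ξ₂.
Selectivity: 1ξ₁ / (1ξ₂) = 5 → ξ₁ = 5 ξ₂.
Substitute: (1·5 + 2) ξ₂ = 124.1 → ξ₂ = 17.73 lbmol/h, ξ₁ = 88.65 lbmol/h.
Outlet amounts (n = n₀ + Σ ν·ξ):
  E: 226.9 − 1(88.65) − 2(17.73) = 102.8
  F: 0 + 1(88.65) = 88.65
  H: 0 + 1(17.73) = 17.73
  D: 0 + 1(17.73) = 17.73

88.7 lbmol/h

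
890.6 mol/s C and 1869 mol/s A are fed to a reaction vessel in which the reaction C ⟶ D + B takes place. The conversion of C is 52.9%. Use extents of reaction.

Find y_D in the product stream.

0.146

C reacted = 0.529 × 890.6 = 471.1 mol/s; ν_C = −1, so ξ = 471.1/1 = 471.1 mol/s.
Outlet amounts (n = n₀ + ν ξ):
  C: 890.6 − 1(471.1) = 419.5
  D: 0 + 1(471.1) = 471.1
  B: 0 + 1(471.1) = 471.1
  A: 1869 (inert)
Total out = 3231 mol/s; y_D = 471.1 / 3231 = 0.1458.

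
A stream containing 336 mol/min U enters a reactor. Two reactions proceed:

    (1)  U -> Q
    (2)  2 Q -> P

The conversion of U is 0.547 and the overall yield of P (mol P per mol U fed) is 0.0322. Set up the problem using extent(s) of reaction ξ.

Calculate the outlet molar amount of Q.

162 mol/min

Conversion of U: U consumed = 1ξ₁ = 0.547 × 336 → ξ₁ = 183.8 mol/min.
Yield of P: 1ξ₂ / 336 = 0.0322 → ξ₂ = 10.82 mol/min.
Outlet amounts (n = n₀ + Σ ν·ξ):
  U: 336 − 1(183.8) = 152.2
  Q: 0 + 1(183.8) − 2(10.82) = 162.2
  P: 0 + 1(10.82) = 10.82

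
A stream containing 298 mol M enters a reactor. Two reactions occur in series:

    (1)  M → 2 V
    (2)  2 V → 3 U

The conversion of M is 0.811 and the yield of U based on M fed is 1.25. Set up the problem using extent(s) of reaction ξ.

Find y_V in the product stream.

0.354

Conversion of M: M consumed = 1ξ₁ = 0.811 × 298 → ξ₁ = 241.7 mol.
Yield of U: 3ξ₂ / 298 = 1.25 → ξ₂ = 124.2 mol.
Outlet amounts (n = n₀ + Σ ν·ξ):
  M: 298 − 1(241.7) = 56.32
  V: 0 + 2(241.7) − 2(124.2) = 235
  U: 0 + 3(124.2) = 372.5
Total out = 663.8 mol; y_V = 235 / 663.8 = 0.354.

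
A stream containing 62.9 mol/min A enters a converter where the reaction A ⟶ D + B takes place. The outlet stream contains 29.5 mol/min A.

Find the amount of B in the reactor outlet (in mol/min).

For A: n = n₀ − 1ξ → 29.5 = 62.9 − 1ξ, giving ξ = 33.4 mol/min.
Outlet amounts (n = n₀ + ν ξ):
  A: 62.9 − 1(33.4) = 29.5
  D: 0 + 1(33.4) = 33.4
  B: 0 + 1(33.4) = 33.4

33.4 mol/min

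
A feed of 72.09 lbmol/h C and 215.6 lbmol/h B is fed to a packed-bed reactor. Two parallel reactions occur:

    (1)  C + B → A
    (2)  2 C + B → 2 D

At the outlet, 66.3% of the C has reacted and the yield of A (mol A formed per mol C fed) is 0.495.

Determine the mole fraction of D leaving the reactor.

Yield of A: 1ξ₁ / 72.09 = 0.495 → ξ₁ = 35.68 lbmol/h.
Conversion of C: 1ξ₁ + 2ξ₂ = 0.663 × 72.09 = 47.8 → ξ₂ = 6.056 lbmol/h.
Outlet amounts (n = n₀ + Σ ν·ξ):
  C: 72.09 − 1(35.68) − 2(6.056) = 24.29
  B: 215.6 − 1(35.68) − 1(6.056) = 173.9
  A: 0 + 1(35.68) = 35.68
  D: 0 + 2(6.056) = 12.11
Total out = 245.9 lbmol/h; y_D = 12.11 / 245.9 = 0.04924.

0.0492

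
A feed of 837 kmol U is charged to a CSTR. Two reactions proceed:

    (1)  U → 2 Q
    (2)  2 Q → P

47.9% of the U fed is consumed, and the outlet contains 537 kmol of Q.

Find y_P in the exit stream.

Conversion of U: U consumed = 1ξ₁ = 0.479 × 837 → ξ₁ = 400.9 kmol.
Q balance: n_Q = 0 + 2ξ₁ − 2ξ₂ = 537 → ξ₂ = (2·400.9 − 537)/2 = 132.4 kmol.
Outlet amounts (n = n₀ + Σ ν·ξ):
  U: 837 − 1(400.9) = 436.1
  Q: 0 + 2(400.9) − 2(132.4) = 537
  P: 0 + 1(132.4) = 132.4
Total out = 1106 kmol; y_P = 132.4 / 1106 = 0.1198.

0.12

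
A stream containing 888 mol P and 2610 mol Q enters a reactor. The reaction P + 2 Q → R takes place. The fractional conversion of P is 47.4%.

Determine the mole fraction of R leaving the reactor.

P reacted = 0.474 × 888 = 420.9 mol; ν_P = −1, so ξ = 420.9/1 = 420.9 mol.
Outlet amounts (n = n₀ + ν ξ):
  P: 888 − 1(420.9) = 467.1
  Q: 2610 − 2(420.9) = 1768
  R: 0 + 1(420.9) = 420.9
Total out = 2656 mol; y_R = 420.9 / 2656 = 0.1585.

0.158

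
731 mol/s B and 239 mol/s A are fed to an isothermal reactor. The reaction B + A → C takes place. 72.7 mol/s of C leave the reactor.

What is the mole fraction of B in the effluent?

For C: n = n₀ + 1ξ → 72.7 = 0 + 1ξ, giving ξ = 72.7 mol/s.
Outlet amounts (n = n₀ + ν ξ):
  B: 731 − 1(72.7) = 658.3
  A: 239 − 1(72.7) = 166.3
  C: 0 + 1(72.7) = 72.7
Total out = 897.3 mol/s; y_B = 658.3 / 897.3 = 0.7336.

0.734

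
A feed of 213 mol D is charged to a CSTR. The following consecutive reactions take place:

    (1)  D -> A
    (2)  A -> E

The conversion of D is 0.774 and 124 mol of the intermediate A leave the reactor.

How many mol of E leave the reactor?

40.9 mol

Conversion of D: D consumed = 1ξ₁ = 0.774 × 213 → ξ₁ = 164.9 mol.
A balance: n_A = 0 + 1ξ₁ − 1ξ₂ = 124 → ξ₂ = (1·164.9 − 124)/1 = 40.86 mol.
Outlet amounts (n = n₀ + Σ ν·ξ):
  D: 213 − 1(164.9) = 48.14
  A: 0 + 1(164.9) − 1(40.86) = 124
  E: 0 + 1(40.86) = 40.86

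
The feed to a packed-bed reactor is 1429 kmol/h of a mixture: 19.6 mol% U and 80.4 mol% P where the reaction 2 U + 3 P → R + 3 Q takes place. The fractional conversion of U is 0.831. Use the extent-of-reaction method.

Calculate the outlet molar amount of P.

U reacted = 0.831 × 280.1 = 232.7 kmol/h; ν_U = −2, so ξ = 232.7/2 = 116.4 kmol/h.
Outlet amounts (n = n₀ + ν ξ):
  U: 280.1 − 2(116.4) = 47.33
  P: 1149 − 3(116.4) = 799.8
  R: 0 + 1(116.4) = 116.4
  Q: 0 + 3(116.4) = 349.1

800 kmol/h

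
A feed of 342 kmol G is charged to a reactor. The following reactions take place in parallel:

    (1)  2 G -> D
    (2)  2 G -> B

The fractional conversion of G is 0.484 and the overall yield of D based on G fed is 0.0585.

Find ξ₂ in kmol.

ξ₂ = 62.8 kmol

Yield of D: 1ξ₁ / 342 = 0.0585 → ξ₁ = 20.01 kmol.
Conversion of G: 2ξ₁ + 2ξ₂ = 0.484 × 342 = 165.5 → ξ₂ = 62.76 kmol.
Outlet amounts (n = n₀ + Σ ν·ξ):
  G: 342 − 2(20.01) − 2(62.76) = 176.5
  D: 0 + 1(20.01) = 20.01
  B: 0 + 1(62.76) = 62.76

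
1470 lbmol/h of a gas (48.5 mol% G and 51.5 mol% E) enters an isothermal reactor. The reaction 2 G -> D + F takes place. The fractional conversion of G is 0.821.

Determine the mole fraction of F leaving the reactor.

0.199

G reacted = 0.821 × 713 = 585.3 lbmol/h; ν_G = −2, so ξ = 585.3/2 = 292.7 lbmol/h.
Outlet amounts (n = n₀ + ν ξ):
  G: 713 − 2(292.7) = 127.6
  D: 0 + 1(292.7) = 292.7
  F: 0 + 1(292.7) = 292.7
  E: 757 (inert)
Total out = 1470 lbmol/h; y_F = 292.7 / 1470 = 0.1991.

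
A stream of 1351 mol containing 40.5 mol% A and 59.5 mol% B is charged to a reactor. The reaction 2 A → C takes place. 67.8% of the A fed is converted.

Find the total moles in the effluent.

A reacted = 0.678 × 547.2 = 371 mol; ν_A = −2, so ξ = 371/2 = 185.5 mol.
Outlet amounts (n = n₀ + ν ξ):
  A: 547.2 − 2(185.5) = 176.2
  C: 0 + 1(185.5) = 185.5
  B: 803.8 (inert)
Total out = 176.2 + 185.5 + 803.8 = 1166 mol.

1170 mol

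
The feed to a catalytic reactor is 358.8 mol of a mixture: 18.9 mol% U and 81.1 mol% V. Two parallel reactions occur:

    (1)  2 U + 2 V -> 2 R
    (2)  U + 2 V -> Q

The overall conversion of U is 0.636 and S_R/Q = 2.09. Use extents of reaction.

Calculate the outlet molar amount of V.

Conversion of U: U consumed = 0.636 × 67.81 = 43.13 mol = 2ξ₁ + 1ξ₂.
Selectivity: 2ξ₁ / (1ξ₂) = 2.09 → ξ₁ = 1.045 ξ₂.
Substitute: (2·1.045 + 1) ξ₂ = 43.13 → ξ₂ = 13.96 mol, ξ₁ = 14.59 mol.
Outlet amounts (n = n₀ + Σ ν·ξ):
  U: 67.81 − 2(14.59) − 1(13.96) = 24.68
  V: 291 − 2(14.59) − 2(13.96) = 233.9
  R: 0 + 2(14.59) = 29.17
  Q: 0 + 1(13.96) = 13.96

234 mol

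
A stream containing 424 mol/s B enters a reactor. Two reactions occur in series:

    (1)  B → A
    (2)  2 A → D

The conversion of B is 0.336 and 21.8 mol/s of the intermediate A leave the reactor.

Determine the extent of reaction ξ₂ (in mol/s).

ξ₂ = 60.3 mol/s

Conversion of B: B consumed = 1ξ₁ = 0.336 × 424 → ξ₁ = 142.5 mol/s.
A balance: n_A = 0 + 1ξ₁ − 2ξ₂ = 21.8 → ξ₂ = (1·142.5 − 21.8)/2 = 60.33 mol/s.
Outlet amounts (n = n₀ + Σ ν·ξ):
  B: 424 − 1(142.5) = 281.5
  A: 0 + 1(142.5) − 2(60.33) = 21.8
  D: 0 + 1(60.33) = 60.33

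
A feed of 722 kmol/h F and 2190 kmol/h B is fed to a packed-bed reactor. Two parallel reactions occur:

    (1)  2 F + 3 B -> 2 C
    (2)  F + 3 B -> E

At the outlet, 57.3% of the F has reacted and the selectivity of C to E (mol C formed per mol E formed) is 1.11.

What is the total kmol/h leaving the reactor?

2000 kmol/h

Conversion of F: F consumed = 0.573 × 722 = 413.7 kmol/h = 2ξ₁ + 1ξ₂.
Selectivity: 2ξ₁ / (1ξ₂) = 1.11 → ξ₁ = 0.555 ξ₂.
Substitute: (2·0.555 + 1) ξ₂ = 413.7 → ξ₂ = 196.1 kmol/h, ξ₁ = 108.8 kmol/h.
Outlet amounts (n = n₀ + Σ ν·ξ):
  F: 722 − 2(108.8) − 1(196.1) = 308.3
  B: 2190 − 3(108.8) − 3(196.1) = 1275
  C: 0 + 2(108.8) = 217.6
  E: 0 + 1(196.1) = 196.1
Total out = 308.3 + 1275 + 217.6 + 196.1 = 1997 kmol/h.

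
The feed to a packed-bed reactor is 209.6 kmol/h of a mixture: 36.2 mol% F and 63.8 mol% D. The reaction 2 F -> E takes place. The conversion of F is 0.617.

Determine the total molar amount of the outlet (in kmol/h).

F reacted = 0.617 × 75.88 = 46.81 kmol/h; ν_F = −2, so ξ = 46.81/2 = 23.41 kmol/h.
Outlet amounts (n = n₀ + ν ξ):
  F: 75.88 − 2(23.41) = 29.06
  E: 0 + 1(23.41) = 23.41
  D: 133.7 (inert)
Total out = 29.06 + 23.41 + 133.7 = 186.2 kmol/h.

186 kmol/h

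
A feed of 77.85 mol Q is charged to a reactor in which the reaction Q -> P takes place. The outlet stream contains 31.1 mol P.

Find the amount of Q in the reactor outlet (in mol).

46.7 mol

For P: n = n₀ + 1ξ → 31.1 = 0 + 1ξ, giving ξ = 31.1 mol.
Outlet amounts (n = n₀ + ν ξ):
  Q: 77.85 − 1(31.1) = 46.75
  P: 0 + 1(31.1) = 31.1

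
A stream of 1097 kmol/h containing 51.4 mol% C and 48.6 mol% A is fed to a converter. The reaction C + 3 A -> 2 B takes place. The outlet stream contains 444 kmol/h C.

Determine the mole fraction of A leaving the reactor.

For C: n = n₀ − 1ξ → 444 = 563.9 − 1ξ, giving ξ = 119.9 kmol/h.
Outlet amounts (n = n₀ + ν ξ):
  C: 563.9 − 1(119.9) = 444
  A: 533.1 − 3(119.9) = 173.6
  B: 0 + 2(119.9) = 239.7
Total out = 857.3 kmol/h; y_A = 173.6 / 857.3 = 0.2025.

0.202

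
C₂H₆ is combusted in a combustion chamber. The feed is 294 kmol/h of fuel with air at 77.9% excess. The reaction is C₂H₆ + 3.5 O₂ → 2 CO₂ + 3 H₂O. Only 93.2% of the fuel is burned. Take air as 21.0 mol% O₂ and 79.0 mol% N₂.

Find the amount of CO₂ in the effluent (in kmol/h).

548 kmol/h

Stoichiometric O₂ = 3.5 × 294 = 1029 kmol/h; O₂ fed = 1029 × 1.779 = 1831 kmol/h.
N₂ fed = 1831 × 79/21 = 6887 kmol/h.
Fuel reacted = 0.932 × 294 → ξ = 274 kmol/h.
Outlet (n = n₀ + ν ξ):
  C₂H₆: 294 − 1(274) = 19.99
  O₂: 1831 − 3.5(274) = 871.6
  N₂: 6887 (inert)
  CO₂: 0 + 2(274) = 548
  H₂O: 0 + 3(274) = 822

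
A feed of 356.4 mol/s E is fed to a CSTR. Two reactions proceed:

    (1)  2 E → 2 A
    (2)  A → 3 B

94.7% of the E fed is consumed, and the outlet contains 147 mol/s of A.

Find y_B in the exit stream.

0.775

Conversion of E: E consumed = 2ξ₁ = 0.947 × 356.4 → ξ₁ = 168.8 mol/s.
A balance: n_A = 0 + 2ξ₁ − 1ξ₂ = 147 → ξ₂ = (2·168.8 − 147)/1 = 190.5 mol/s.
Outlet amounts (n = n₀ + Σ ν·ξ):
  E: 356.4 − 2(168.8) = 18.89
  A: 0 + 2(168.8) − 1(190.5) = 147
  B: 0 + 3(190.5) = 571.5
Total out = 737.4 mol/s; y_B = 571.5 / 737.4 = 0.775.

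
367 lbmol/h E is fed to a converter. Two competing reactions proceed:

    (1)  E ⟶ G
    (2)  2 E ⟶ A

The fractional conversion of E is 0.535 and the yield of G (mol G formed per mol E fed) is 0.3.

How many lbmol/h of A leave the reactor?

43.1 lbmol/h

Yield of G: 1ξ₁ / 367 = 0.3 → ξ₁ = 110.1 lbmol/h.
Conversion of E: 1ξ₁ + 2ξ₂ = 0.535 × 367 = 196.3 → ξ₂ = 43.12 lbmol/h.
Outlet amounts (n = n₀ + Σ ν·ξ):
  E: 367 − 1(110.1) − 2(43.12) = 170.7
  G: 0 + 1(110.1) = 110.1
  A: 0 + 1(43.12) = 43.12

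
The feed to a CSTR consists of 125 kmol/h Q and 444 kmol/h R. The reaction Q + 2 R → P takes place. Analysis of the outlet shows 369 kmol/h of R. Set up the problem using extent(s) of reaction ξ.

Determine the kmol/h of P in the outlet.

37.5 kmol/h

For R: n = n₀ − 2ξ → 369 = 444 − 2ξ, giving ξ = 37.5 kmol/h.
Outlet amounts (n = n₀ + ν ξ):
  Q: 125 − 1(37.5) = 87.5
  R: 444 − 2(37.5) = 369
  P: 0 + 1(37.5) = 37.5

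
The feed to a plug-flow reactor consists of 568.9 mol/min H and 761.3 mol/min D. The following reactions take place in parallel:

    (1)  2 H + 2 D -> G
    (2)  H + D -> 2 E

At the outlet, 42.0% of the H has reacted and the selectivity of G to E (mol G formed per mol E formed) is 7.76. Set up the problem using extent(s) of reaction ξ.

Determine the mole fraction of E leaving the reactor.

0.0152

Conversion of H: H consumed = 0.42 × 568.9 = 238.9 mol/min = 2ξ₁ + 1ξ₂.
Selectivity: 1ξ₁ / (2ξ₂) = 7.76 → ξ₁ = 15.52 ξ₂.
Substitute: (2·15.52 + 1) ξ₂ = 238.9 → ξ₂ = 7.457 mol/min, ξ₁ = 115.7 mol/min.
Outlet amounts (n = n₀ + Σ ν·ξ):
  H: 568.9 − 2(115.7) − 1(7.457) = 330
  D: 761.3 − 2(115.7) − 1(7.457) = 522.4
  G: 0 + 1(115.7) = 115.7
  E: 0 + 2(7.457) = 14.91
Total out = 983 mol/min; y_E = 14.91 / 983 = 0.01517.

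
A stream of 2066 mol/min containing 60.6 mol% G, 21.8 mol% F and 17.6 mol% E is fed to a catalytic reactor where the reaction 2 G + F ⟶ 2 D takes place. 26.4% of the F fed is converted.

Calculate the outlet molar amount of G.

F reacted = 0.264 × 450.4 = 118.9 mol/min; ν_F = −1, so ξ = 118.9/1 = 118.9 mol/min.
Outlet amounts (n = n₀ + ν ξ):
  G: 1252 − 2(118.9) = 1014
  F: 450.4 − 1(118.9) = 331.5
  D: 0 + 2(118.9) = 237.8
  E: 363.6 (inert)

1010 mol/min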